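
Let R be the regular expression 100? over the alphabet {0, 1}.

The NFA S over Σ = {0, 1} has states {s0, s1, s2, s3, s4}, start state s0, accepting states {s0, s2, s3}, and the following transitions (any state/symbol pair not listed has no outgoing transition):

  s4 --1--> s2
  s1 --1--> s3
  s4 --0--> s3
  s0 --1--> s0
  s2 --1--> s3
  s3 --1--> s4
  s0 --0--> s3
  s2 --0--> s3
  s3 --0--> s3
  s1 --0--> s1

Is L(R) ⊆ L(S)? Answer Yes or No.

Converting the expression R to a DFA (subset construction, then merging equivalent states) gives the minimal DFA with states {r0, r1, r2, r3, r4}, start state r0, accepting states {r3, r4} and transitions r0: 0→r1, 1→r2; r1: 0→r1, 1→r1; r2: 0→r3, 1→r1; r3: 0→r4, 1→r1; r4: 0→r1, 1→r1.
Exploring the product automaton R × S from the start pair (r0, s0), following both machines on each input symbol, reaches 8 state pairs: (r0, s0), (r1, s3), (r2, s0), (r1, s4), (r3, s3), (r1, s0), (r1, s2), (r4, s3).
R accepts in {r3, r4} and S accepts in {s0, s2, s3}. The reachable pairs whose R-component is accepting are (r3, s3), (r4, s3); in each of them the S-component is accepting too, so the product for L(R) \ L(S) (R-component accepting, S-component rejecting) has no reachable accepting pair and the difference is empty.
Hence every string in L(R) is also in L(S).

Yes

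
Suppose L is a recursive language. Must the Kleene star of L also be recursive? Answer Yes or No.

For an input w of length n, decide by dynamic programming over positions 0..n whether w factors into blocks from L, calling the decider for L on each of the O(n²) substrings; every call halts, so this decides L*.
So the recursive languages are closed under Kleene star.

Yes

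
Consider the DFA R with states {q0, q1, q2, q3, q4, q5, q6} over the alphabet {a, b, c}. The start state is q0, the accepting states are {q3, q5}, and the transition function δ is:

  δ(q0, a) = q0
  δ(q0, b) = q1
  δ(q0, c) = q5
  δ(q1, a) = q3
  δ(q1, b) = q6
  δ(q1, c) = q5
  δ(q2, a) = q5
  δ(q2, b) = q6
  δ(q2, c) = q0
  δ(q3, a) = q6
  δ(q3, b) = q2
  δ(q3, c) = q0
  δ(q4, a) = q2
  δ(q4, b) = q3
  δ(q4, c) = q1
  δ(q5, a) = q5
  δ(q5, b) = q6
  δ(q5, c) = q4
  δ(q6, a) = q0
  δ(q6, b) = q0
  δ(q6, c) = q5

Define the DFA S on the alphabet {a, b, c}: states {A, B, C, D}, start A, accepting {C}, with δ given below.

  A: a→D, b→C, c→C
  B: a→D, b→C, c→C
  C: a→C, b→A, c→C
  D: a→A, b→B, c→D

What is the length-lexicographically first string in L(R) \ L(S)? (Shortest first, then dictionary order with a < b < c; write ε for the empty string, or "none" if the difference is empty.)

The string ac is accepted by R but not by S.
No shorter string lies in the difference, and ac is the lexicographically first length-2 string in L(R) \ L(S).

ac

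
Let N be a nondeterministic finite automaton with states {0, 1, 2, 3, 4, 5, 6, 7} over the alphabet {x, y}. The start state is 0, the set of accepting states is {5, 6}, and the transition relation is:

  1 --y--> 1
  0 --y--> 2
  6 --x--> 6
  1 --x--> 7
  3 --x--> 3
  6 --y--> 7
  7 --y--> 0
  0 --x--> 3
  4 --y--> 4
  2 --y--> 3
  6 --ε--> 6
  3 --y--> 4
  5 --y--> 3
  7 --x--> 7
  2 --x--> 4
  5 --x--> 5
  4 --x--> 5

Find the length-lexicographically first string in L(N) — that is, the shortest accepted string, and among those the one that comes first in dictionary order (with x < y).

A breadth-first search from 0 reaches an accepting state first via the path 0 → 3 → 4 → 5 on input xyx.
No string of length < 3 is accepted (BFS exhausts all shorter strings without reaching an accepting state), and xyx is the lexicographically least accepting string of length 3.

xyx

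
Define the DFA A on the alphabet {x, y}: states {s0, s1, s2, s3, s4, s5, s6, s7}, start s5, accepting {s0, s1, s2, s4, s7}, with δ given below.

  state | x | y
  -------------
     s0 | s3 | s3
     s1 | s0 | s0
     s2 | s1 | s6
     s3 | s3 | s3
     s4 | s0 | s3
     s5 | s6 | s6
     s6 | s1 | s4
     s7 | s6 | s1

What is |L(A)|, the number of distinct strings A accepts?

10

The useful subgraph on states {s0, s1, s4, s5, s6} is acyclic, so L(A) is finite; the longest accepting path visits 4 useful states, giving maximum string length 3.
Counting accepting paths from s5 by length: 4 of length 2, 6 of length 3. Total 10.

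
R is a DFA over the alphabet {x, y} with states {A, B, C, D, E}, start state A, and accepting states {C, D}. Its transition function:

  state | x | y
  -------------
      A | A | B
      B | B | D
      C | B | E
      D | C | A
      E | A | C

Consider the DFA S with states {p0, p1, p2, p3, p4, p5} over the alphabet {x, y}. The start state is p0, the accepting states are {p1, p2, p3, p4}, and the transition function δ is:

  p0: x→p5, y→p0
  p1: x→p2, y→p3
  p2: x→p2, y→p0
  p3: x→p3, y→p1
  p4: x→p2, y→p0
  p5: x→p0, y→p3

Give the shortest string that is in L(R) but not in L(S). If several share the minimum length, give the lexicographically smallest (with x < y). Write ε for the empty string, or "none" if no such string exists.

yy

The string yy is accepted by R but not by S.
No shorter string lies in the difference, and yy is the lexicographically first length-2 string in L(R) \ L(S).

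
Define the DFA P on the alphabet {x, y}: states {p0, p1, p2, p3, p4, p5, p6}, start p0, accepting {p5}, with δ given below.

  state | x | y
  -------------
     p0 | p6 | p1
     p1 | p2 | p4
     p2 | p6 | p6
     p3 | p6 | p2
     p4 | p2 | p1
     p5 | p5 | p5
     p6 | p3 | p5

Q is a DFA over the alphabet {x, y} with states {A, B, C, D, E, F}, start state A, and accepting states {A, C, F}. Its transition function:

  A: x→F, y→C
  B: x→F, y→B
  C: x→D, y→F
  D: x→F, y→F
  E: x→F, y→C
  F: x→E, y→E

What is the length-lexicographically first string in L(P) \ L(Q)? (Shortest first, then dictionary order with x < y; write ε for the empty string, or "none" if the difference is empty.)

xy

The string xy is accepted by P but not by Q.
No shorter string lies in the difference, and xy is the lexicographically first length-2 string in L(P) \ L(Q).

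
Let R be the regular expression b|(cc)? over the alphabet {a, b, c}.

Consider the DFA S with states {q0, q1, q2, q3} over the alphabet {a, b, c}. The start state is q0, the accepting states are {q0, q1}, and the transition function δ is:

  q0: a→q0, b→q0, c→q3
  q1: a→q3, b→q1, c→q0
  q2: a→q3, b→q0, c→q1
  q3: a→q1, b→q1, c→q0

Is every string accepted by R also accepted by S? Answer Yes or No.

Yes

Converting the expression R to a DFA (subset construction, then merging equivalent states) gives the minimal DFA with states {r0, r1, r2, r3}, start state r0, accepting states {r0, r2} and transitions r0: a→r1, b→r2, c→r3; r1: a→r1, b→r1, c→r1; r2: a→r1, b→r1, c→r1; r3: a→r1, b→r1, c→r2.
Exploring the product automaton R × S from the start pair (r0, q0), following both machines on each input symbol, reaches 6 state pairs: (r0, q0), (r1, q0), (r2, q0), (r3, q3), (r1, q3), (r1, q1).
R accepts in {r0, r2} and S accepts in {q0, q1}. The reachable pairs whose R-component is accepting are (r0, q0), (r2, q0); in each of them the S-component is accepting too, so the product for L(R) \ L(S) (R-component accepting, S-component rejecting) has no reachable accepting pair and the difference is empty.
Hence every string in L(R) is also in L(S).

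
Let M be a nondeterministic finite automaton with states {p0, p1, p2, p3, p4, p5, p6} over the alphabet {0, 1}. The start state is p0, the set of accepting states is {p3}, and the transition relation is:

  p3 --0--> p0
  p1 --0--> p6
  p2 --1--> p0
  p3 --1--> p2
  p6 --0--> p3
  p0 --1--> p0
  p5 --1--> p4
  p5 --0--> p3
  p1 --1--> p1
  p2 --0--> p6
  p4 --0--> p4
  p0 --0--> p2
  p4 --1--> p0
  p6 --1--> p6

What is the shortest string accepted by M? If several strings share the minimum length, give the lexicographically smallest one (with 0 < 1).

A breadth-first search from p0 reaches an accepting state first via the path p0 → p2 → p6 → p3 on input 000.
No string of length < 3 is accepted (BFS exhausts all shorter strings without reaching an accepting state), and 000 is the lexicographically least accepting string of length 3.

000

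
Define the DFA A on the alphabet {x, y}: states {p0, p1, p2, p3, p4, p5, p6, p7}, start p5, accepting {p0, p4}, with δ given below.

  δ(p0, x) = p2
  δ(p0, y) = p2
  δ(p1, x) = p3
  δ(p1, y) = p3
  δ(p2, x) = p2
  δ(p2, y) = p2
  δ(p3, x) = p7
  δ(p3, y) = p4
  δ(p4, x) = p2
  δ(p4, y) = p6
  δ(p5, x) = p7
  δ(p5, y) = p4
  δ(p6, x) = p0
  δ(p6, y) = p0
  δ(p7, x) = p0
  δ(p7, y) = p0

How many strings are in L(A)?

The useful subgraph on states {p0, p4, p5, p6, p7} is acyclic, so L(A) is finite; the longest accepting path visits 4 useful states, giving maximum string length 3.
Counting accepting paths from p5 by length: 1 of length 1, 2 of length 2, 2 of length 3. Total 5.

5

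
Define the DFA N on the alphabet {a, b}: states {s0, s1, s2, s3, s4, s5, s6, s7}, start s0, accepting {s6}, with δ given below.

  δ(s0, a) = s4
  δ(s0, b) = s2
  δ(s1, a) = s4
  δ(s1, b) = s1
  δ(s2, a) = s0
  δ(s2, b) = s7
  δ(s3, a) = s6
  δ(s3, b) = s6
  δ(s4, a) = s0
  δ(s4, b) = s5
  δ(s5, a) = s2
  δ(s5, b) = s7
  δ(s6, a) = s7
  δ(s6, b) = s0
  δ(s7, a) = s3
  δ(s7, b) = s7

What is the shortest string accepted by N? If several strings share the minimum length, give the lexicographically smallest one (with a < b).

bbaa

A breadth-first search from s0 reaches an accepting state first via the path s0 → s2 → s7 → s3 → s6 on input bbaa.
No string of length < 4 is accepted (BFS exhausts all shorter strings without reaching an accepting state), and bbaa is the lexicographically least accepting string of length 4.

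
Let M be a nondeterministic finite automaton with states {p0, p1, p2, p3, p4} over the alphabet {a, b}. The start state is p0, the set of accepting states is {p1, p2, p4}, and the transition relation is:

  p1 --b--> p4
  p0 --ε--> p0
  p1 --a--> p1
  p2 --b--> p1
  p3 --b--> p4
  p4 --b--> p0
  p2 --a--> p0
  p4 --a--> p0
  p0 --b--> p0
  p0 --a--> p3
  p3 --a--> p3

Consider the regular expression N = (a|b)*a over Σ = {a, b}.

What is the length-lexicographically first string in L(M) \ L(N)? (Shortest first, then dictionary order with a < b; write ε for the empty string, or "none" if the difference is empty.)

The string ab is accepted by M but not by N.
No shorter string lies in the difference, and ab is the lexicographically first length-2 string in L(M) \ L(N).

ab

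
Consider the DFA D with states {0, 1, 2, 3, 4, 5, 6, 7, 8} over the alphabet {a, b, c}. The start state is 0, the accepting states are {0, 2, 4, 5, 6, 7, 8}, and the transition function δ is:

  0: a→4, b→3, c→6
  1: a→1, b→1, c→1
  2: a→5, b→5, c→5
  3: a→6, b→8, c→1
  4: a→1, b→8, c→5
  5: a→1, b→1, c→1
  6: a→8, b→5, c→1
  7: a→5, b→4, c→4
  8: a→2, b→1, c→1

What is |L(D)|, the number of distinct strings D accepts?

27

The useful subgraph on states {0, 2, 3, 4, 5, 6, 8} is acyclic, so L(D) is finite; the longest accepting path visits 6 useful states, giving maximum string length 5.
Counting accepting paths from 0 by length: 1 of length 0, 2 of length 1, 6 of length 2, 5 of length 3, 10 of length 4, 3 of length 5. Total 27.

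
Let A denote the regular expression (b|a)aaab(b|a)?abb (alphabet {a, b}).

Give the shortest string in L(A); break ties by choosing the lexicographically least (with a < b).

By inspection of the expression, no string of length less than 8 matches, and aaaababb is the lexicographically first match of length 8.

aaaababb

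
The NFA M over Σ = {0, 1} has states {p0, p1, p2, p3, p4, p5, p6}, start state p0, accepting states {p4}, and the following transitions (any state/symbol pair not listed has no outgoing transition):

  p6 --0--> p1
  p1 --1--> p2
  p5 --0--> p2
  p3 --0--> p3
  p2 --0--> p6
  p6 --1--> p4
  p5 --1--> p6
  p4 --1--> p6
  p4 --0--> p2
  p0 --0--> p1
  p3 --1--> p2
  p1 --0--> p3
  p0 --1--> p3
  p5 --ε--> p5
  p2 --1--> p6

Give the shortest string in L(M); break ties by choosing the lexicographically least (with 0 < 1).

A breadth-first search from p0 reaches an accepting state first via the path p0 → p1 → p2 → p6 → p4 on input 0101.
No string of length < 4 is accepted (BFS exhausts all shorter strings without reaching an accepting state), and 0101 is the lexicographically least accepting string of length 4.

0101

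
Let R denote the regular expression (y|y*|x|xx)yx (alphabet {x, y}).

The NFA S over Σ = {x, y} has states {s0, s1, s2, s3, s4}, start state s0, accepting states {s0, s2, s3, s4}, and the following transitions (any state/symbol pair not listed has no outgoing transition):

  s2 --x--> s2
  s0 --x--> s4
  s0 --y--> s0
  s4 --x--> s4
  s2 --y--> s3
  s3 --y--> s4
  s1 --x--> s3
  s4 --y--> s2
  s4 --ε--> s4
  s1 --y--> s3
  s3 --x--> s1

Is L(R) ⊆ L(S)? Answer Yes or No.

Converting the expression R to a DFA (subset construction, then merging equivalent states) gives the minimal DFA with states {r0, r1, r2, r3, r4, r5, r6}, start state r0, accepting states {r5} and transitions r0: x→r1, y→r2; r1: x→r3, y→r4; r2: x→r5, y→r2; r3: x→r6, y→r4; r4: x→r5, y→r6; r5: x→r6, y→r6; r6: x→r6, y→r6.
Exploring the product automaton R × S from the start pair (r0, s0), following both machines on each input symbol, reaches 11 state pairs: (r0, s0), (r1, s4), (r2, s0), (r3, s4), (r4, s2), (r5, s4), (r6, s4), (r5, s2), (r6, s3), (r6, s2), (r6, s1).
R accepts in {r5} and S accepts in {s0, s2, s3, s4}. The reachable pairs whose R-component is accepting are (r5, s4), (r5, s2); in each of them the S-component is accepting too, so the product for L(R) \ L(S) (R-component accepting, S-component rejecting) has no reachable accepting pair and the difference is empty.
Hence every string in L(R) is also in L(S).

Yes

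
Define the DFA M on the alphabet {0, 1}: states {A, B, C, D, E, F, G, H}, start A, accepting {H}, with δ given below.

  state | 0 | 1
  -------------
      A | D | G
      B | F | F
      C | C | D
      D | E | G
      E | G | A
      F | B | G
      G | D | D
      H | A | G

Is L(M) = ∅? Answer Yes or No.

The states reachable from the start state are {A, D, E, G}.
None of the accepting states {H} is reachable, so no string is accepted and L(M) = ∅.

Yes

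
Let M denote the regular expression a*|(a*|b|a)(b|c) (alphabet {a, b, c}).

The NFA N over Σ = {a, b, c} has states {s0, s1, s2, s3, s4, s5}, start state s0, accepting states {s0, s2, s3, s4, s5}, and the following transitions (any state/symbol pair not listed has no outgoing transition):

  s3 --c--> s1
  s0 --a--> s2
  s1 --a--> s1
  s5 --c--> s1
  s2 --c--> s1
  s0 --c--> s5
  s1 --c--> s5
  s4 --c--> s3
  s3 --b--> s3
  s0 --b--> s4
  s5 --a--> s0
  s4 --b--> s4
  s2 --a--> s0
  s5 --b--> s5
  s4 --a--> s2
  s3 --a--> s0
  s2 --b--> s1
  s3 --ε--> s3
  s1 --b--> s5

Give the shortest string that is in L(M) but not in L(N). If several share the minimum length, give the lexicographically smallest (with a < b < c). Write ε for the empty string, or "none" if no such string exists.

The string ab is accepted by M but not by N.
No shorter string lies in the difference, and ab is the lexicographically first length-2 string in L(M) \ L(N).

ab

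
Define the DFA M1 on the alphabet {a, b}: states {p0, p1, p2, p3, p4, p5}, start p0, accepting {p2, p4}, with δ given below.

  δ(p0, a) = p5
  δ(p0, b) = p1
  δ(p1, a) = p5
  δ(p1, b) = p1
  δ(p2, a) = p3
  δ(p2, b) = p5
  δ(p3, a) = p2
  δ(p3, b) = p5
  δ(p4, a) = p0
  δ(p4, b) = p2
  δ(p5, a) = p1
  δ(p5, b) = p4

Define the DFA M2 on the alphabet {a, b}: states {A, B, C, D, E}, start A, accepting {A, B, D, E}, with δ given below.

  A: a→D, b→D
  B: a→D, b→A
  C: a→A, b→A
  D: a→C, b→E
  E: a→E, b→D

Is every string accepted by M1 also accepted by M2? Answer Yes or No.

No

The string abbaaaa is in L(M1) but not in L(M2).
So L(M1) ⊄ L(M2).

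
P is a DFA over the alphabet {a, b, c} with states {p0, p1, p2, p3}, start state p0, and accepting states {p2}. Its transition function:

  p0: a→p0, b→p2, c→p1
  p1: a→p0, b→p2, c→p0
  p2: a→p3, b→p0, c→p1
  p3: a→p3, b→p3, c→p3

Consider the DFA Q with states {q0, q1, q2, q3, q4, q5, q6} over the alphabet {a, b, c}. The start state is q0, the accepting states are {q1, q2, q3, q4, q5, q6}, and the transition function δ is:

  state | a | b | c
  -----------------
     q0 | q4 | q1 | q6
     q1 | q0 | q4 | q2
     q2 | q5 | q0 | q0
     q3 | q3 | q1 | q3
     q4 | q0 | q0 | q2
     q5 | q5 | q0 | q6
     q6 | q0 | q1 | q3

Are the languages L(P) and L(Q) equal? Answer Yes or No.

No

The string ab is accepted by P but rejected by Q.
So L(P) ≠ L(Q).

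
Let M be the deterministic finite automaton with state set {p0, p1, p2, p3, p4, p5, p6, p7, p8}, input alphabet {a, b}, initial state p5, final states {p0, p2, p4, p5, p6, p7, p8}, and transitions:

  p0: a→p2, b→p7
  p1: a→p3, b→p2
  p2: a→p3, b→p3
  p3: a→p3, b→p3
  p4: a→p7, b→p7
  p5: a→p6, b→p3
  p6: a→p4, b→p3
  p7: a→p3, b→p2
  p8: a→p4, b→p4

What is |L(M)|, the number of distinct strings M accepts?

7

The useful subgraph on states {p2, p4, p5, p6, p7} is acyclic, so L(M) is finite; the longest accepting path visits 5 useful states, giving maximum string length 4.
Counting accepting paths from p5 by length: 1 of length 0, 1 of length 1, 1 of length 2, 2 of length 3, 2 of length 4. Total 7.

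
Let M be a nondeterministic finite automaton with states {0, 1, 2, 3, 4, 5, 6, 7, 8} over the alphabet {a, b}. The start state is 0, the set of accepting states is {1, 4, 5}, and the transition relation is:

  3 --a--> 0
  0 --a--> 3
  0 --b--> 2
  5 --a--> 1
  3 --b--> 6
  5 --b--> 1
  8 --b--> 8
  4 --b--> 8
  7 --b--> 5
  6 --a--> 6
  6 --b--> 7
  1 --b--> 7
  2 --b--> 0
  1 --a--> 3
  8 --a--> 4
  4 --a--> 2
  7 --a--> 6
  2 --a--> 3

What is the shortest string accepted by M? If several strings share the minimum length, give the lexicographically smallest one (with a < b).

A breadth-first search from 0 reaches an accepting state first via the path 0 → 3 → 6 → 7 → 5 on input abbb.
No string of length < 4 is accepted (BFS exhausts all shorter strings without reaching an accepting state), and abbb is the lexicographically least accepting string of length 4.

abbb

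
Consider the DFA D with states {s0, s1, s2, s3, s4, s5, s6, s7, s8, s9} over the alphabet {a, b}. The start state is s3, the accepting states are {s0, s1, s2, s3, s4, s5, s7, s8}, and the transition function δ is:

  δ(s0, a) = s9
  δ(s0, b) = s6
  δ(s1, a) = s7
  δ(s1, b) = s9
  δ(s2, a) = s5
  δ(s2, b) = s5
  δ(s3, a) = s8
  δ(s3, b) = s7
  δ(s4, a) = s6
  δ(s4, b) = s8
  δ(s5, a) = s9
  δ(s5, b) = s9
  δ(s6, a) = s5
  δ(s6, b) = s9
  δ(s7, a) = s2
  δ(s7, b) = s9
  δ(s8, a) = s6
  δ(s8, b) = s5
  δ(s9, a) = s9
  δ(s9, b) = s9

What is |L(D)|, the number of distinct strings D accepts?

The useful subgraph on states {s2, s3, s5, s6, s7, s8} is acyclic, so L(D) is finite; the longest accepting path visits 4 useful states, giving maximum string length 3.
Counting accepting paths from s3 by length: 1 of length 0, 2 of length 1, 2 of length 2, 3 of length 3. Total 8.

8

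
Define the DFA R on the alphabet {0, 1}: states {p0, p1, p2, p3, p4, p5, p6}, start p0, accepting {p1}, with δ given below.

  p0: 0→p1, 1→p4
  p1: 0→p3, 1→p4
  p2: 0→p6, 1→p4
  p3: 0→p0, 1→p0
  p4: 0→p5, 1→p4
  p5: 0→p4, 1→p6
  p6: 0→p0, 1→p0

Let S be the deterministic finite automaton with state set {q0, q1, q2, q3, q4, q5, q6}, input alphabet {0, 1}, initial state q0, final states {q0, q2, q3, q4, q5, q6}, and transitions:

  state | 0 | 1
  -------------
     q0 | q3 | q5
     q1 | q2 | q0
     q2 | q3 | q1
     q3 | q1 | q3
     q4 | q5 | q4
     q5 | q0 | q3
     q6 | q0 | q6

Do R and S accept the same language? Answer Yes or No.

No

The string 10110 is accepted by R but rejected by S.
So L(R) ≠ L(S).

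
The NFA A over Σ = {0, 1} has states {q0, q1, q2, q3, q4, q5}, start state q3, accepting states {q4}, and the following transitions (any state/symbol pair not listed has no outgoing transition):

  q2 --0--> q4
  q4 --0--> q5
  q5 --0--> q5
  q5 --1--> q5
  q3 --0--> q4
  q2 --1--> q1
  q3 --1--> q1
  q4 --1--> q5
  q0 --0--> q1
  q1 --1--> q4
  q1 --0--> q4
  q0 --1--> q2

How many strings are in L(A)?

The useful subgraph on states {q1, q3, q4} is acyclic, so L(A) is finite; the longest accepting path visits 3 useful states, giving maximum string length 2.
Counting accepting paths from q3 by length: 1 of length 1, 2 of length 2. Total 3.

3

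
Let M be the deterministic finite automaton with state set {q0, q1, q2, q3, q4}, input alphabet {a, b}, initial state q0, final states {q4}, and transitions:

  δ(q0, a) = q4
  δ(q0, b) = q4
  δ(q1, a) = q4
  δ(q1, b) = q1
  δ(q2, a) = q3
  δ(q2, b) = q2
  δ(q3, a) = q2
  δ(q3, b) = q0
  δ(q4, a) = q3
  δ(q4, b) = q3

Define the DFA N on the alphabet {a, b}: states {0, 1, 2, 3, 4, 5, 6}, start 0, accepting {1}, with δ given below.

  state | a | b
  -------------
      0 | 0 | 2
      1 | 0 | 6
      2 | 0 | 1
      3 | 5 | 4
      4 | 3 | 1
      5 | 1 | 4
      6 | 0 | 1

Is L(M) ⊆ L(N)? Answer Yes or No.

No

The string a is in L(M) but not in L(N).
So L(M) ⊄ L(N).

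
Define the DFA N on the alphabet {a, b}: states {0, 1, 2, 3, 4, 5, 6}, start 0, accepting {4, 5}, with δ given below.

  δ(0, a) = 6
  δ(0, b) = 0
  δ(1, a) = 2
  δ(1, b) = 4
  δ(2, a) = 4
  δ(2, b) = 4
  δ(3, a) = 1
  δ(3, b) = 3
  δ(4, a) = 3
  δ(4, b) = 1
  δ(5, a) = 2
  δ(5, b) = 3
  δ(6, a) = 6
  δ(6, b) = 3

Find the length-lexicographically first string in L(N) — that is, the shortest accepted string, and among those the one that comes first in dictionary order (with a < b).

A breadth-first search from 0 reaches an accepting state first via the path 0 → 6 → 3 → 1 → 4 on input abab.
No string of length < 4 is accepted (BFS exhausts all shorter strings without reaching an accepting state), and abab is the lexicographically least accepting string of length 4.

abab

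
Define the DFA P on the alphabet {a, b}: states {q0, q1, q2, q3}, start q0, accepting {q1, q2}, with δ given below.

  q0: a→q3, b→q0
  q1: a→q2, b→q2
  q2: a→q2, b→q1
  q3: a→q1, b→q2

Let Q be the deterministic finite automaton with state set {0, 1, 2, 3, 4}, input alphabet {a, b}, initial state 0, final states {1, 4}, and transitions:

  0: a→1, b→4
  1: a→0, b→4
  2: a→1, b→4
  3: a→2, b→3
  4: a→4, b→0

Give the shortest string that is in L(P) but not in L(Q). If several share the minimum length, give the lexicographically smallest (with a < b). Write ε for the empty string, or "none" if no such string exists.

aa

The string aa is accepted by P but not by Q.
No shorter string lies in the difference, and aa is the lexicographically first length-2 string in L(P) \ L(Q).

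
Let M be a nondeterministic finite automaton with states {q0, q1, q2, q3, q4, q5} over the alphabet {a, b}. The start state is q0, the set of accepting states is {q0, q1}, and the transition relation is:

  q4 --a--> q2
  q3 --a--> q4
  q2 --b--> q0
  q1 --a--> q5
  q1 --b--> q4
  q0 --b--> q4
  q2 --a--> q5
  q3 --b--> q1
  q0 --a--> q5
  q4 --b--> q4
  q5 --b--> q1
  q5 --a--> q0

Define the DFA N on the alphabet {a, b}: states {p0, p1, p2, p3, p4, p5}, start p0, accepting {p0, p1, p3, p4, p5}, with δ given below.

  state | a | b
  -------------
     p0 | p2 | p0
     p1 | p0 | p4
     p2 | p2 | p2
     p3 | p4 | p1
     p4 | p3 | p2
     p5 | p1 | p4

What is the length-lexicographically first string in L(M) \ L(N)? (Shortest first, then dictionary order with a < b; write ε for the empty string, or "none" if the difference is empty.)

aa

The string aa is accepted by M but not by N.
No shorter string lies in the difference, and aa is the lexicographically first length-2 string in L(M) \ L(N).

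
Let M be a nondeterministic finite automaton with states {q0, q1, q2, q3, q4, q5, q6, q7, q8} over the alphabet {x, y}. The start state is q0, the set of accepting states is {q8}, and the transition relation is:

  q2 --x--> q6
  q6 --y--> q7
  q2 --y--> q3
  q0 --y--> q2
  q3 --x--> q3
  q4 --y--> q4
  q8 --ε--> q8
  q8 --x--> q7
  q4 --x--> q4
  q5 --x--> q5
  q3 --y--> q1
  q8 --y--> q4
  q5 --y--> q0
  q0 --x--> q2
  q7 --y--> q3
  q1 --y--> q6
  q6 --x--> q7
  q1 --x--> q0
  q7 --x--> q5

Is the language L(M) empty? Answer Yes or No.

The states reachable from the start state are {q0, q1, q2, q3, q5, q6, q7}.
None of the accepting states {q8} is reachable, so no string is accepted and L(M) = ∅.

Yes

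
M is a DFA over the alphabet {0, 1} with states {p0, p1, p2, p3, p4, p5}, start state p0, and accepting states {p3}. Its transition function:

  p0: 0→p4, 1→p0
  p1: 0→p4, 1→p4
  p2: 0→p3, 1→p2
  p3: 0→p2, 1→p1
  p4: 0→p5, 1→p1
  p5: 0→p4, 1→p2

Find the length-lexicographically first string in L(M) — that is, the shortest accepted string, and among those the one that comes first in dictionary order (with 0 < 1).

0010

A breadth-first search from p0 reaches an accepting state first via the path p0 → p4 → p5 → p2 → p3 on input 0010.
No string of length < 4 is accepted (BFS exhausts all shorter strings without reaching an accepting state), and 0010 is the lexicographically least accepting string of length 4.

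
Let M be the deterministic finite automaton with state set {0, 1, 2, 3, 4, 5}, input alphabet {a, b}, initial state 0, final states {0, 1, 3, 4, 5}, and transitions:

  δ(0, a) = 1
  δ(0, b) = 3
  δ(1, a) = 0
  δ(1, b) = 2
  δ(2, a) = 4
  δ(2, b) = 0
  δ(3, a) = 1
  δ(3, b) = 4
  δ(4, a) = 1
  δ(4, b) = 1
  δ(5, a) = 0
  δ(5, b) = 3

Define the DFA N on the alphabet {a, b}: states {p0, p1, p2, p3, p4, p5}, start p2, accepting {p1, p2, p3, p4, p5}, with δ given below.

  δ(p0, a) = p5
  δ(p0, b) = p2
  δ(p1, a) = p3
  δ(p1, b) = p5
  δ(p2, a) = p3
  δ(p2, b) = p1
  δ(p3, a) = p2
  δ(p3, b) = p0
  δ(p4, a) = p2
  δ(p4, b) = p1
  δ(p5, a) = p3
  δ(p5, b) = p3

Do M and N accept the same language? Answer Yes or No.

Exploring the product automaton M × N from the start pair (0, p2), following both machines on each input symbol, reaches 5 state pairs: (0, p2), (1, p3), (3, p1), (2, p0), (4, p5).
M accepts in {0, 1, 3, 4, 5} and N accepts in {p1, p2, p3, p4, p5}. In every reachable pair the two components are either both accepting — (0, p2), (1, p3), (3, p1), (4, p5) — or both non-accepting, so no string is accepted by exactly one of the machines: L(M) \ L(N) and L(N) \ L(M) are both empty.
Hence every string is accepted by M iff it is accepted by N, and the two languages coincide.

Yes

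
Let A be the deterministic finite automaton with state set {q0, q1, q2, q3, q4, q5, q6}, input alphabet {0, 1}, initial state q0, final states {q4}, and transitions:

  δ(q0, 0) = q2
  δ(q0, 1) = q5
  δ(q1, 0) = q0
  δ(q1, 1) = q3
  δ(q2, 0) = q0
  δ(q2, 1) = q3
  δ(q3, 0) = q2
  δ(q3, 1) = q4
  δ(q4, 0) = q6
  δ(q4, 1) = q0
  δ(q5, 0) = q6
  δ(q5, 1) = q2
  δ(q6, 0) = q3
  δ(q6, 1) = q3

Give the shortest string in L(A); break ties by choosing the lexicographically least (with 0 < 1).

A breadth-first search from q0 reaches an accepting state first via the path q0 → q2 → q3 → q4 on input 011.
No string of length < 3 is accepted (BFS exhausts all shorter strings without reaching an accepting state), and 011 is the lexicographically least accepting string of length 3.

011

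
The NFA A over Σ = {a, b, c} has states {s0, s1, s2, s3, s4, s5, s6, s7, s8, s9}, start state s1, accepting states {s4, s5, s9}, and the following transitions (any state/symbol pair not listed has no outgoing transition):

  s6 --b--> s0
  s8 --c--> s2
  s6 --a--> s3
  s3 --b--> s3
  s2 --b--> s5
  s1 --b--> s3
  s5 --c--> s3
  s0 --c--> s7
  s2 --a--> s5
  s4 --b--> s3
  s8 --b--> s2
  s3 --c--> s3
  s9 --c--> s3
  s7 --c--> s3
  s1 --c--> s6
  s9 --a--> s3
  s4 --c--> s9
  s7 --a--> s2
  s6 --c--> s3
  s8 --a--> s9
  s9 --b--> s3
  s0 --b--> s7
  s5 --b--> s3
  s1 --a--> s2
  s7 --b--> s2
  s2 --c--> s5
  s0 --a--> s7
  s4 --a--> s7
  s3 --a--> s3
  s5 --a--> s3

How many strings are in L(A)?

The useful subgraph on states {s0, s1, s2, s5, s6, s7} is acyclic, so L(A) is finite; the longest accepting path visits 6 useful states, giving maximum string length 5.
Counting accepting paths from s1 by length: 3 of length 2, 18 of length 5. Total 21.

21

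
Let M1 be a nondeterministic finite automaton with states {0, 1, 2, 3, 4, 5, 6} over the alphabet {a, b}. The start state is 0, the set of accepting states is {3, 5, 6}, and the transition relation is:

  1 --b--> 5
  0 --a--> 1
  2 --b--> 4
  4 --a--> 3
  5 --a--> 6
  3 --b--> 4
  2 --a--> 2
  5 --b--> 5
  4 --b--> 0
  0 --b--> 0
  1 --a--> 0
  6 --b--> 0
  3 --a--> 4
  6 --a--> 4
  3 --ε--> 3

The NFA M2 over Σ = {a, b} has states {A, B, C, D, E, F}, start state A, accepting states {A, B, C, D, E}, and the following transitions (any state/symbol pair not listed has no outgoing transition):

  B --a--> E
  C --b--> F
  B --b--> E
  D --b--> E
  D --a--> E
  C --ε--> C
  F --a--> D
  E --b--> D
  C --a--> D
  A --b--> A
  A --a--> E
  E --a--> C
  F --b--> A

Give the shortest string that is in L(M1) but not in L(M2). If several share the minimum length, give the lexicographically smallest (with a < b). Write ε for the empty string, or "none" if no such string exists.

The string aaaaab is accepted by M1 but not by M2.
No shorter string lies in the difference, and aaaaab is the lexicographically first length-6 string in L(M1) \ L(M2).

aaaaab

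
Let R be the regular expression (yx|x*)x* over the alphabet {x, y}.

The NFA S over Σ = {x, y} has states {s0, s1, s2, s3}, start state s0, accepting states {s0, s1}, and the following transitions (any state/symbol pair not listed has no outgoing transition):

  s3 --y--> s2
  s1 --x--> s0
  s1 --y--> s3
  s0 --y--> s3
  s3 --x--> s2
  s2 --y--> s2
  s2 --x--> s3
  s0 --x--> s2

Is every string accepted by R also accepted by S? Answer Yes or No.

No

The string x is in L(R) but not in L(S).
So L(R) ⊄ L(S).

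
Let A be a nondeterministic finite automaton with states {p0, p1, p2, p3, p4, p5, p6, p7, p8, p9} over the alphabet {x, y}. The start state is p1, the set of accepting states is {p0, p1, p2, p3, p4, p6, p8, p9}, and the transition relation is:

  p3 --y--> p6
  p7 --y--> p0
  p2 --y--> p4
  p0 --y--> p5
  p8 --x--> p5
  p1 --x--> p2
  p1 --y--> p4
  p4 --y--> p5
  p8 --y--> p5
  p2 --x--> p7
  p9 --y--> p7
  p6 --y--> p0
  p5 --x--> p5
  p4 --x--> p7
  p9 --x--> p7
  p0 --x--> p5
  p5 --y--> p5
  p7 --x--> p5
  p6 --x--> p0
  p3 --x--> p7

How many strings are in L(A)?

The useful subgraph on states {p0, p1, p2, p4, p7} is acyclic, so L(A) is finite; the longest accepting path visits 5 useful states, giving maximum string length 4.
Counting accepting paths from p1 by length: 1 of length 0, 2 of length 1, 1 of length 2, 2 of length 3, 1 of length 4. Total 7.

7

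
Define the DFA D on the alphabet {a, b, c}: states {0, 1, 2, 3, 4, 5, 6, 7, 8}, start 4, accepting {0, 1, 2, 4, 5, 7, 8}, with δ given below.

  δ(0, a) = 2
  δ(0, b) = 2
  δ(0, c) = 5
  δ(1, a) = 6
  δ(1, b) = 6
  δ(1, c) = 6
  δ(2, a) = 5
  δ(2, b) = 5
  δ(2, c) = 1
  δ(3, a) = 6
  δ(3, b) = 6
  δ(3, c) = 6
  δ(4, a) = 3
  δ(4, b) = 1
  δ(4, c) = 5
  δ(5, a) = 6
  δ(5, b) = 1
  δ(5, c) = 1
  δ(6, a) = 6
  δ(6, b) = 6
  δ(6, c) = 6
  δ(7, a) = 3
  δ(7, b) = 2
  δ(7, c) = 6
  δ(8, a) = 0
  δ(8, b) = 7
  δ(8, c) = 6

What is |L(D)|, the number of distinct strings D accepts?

5

The useful subgraph on states {1, 4, 5} is acyclic, so L(D) is finite; the longest accepting path visits 3 useful states, giving maximum string length 2.
Counting accepting paths from 4 by length: 1 of length 0, 2 of length 1, 2 of length 2. Total 5.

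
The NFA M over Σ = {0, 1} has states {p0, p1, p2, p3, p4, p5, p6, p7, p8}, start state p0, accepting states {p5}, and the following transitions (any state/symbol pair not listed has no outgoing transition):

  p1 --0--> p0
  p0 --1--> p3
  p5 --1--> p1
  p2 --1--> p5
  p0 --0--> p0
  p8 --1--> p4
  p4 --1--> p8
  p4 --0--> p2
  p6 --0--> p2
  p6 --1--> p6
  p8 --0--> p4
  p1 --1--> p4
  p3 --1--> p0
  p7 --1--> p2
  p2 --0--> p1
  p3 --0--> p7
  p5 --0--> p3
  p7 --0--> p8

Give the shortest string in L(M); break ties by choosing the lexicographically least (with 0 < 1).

A breadth-first search from p0 reaches an accepting state first via the path p0 → p3 → p7 → p2 → p5 on input 1011.
No string of length < 4 is accepted (BFS exhausts all shorter strings without reaching an accepting state), and 1011 is the lexicographically least accepting string of length 4.

1011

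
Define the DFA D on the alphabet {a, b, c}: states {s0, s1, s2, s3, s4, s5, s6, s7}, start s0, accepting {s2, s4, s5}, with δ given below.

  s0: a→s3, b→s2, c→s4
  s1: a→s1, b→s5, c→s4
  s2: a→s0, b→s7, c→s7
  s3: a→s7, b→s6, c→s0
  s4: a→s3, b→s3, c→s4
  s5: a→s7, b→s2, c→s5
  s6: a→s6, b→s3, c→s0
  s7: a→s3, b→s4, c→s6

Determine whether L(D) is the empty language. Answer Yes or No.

The string b is accepted: the run s0 → s2 ends in the accepting state s2.
Since at least one string is accepted, L(D) is not empty.

No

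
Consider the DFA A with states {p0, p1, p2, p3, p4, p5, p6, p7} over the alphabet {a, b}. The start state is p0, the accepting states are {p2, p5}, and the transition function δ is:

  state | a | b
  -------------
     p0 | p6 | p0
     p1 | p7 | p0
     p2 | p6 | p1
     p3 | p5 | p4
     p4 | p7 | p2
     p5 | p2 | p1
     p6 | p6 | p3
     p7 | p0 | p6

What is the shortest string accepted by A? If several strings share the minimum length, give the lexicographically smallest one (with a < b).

A breadth-first search from p0 reaches an accepting state first via the path p0 → p6 → p3 → p5 on input aba.
No string of length < 3 is accepted (BFS exhausts all shorter strings without reaching an accepting state), and aba is the lexicographically least accepting string of length 3.

aba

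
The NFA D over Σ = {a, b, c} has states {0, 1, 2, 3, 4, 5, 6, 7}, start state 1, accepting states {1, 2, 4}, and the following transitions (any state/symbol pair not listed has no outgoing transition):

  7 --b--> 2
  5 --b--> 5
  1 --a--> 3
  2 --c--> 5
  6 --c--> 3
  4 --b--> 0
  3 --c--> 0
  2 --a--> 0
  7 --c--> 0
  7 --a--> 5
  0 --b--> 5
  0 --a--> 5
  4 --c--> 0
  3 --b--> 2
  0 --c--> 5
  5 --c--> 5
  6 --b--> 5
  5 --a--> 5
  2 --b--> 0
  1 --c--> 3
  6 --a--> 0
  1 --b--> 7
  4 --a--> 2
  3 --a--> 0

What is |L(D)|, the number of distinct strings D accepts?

4

The useful subgraph on states {1, 2, 3, 7} is acyclic, so L(D) is finite; the longest accepting path visits 3 useful states, giving maximum string length 2.
Counting accepting paths from 1 by length: 1 of length 0, 3 of length 2. Total 4.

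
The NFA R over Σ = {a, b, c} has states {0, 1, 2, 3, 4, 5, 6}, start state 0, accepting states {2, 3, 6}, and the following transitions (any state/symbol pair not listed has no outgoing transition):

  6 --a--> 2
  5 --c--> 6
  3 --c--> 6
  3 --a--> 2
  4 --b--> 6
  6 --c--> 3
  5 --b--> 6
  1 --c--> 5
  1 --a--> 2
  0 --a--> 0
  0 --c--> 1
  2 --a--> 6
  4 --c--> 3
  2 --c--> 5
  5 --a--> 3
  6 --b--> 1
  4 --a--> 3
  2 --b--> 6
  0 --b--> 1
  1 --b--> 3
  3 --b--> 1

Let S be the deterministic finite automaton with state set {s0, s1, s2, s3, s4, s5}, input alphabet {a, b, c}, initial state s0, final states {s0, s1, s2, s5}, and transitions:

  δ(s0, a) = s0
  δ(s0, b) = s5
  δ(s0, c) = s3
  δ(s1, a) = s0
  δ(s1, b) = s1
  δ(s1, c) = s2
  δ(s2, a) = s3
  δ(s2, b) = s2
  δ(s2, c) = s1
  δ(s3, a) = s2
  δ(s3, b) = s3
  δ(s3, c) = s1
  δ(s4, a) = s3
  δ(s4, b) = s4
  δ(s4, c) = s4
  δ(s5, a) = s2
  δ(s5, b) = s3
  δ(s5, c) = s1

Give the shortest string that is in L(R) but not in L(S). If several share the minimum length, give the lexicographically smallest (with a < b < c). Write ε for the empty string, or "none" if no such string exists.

The string bb is accepted by R but not by S.
No shorter string lies in the difference, and bb is the lexicographically first length-2 string in L(R) \ L(S).

bb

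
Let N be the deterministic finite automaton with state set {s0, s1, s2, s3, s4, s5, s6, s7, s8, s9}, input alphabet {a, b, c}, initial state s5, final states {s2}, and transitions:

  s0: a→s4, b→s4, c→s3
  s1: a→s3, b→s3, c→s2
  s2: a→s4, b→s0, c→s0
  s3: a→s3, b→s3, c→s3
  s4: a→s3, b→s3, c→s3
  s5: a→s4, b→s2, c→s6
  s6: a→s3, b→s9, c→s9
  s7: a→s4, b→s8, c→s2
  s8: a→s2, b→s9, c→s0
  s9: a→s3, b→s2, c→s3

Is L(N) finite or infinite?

finite

The useful states (reachable from s5 and able to reach an accepting state) are {s2, s5, s6, s9}.
Restricted to these states the transition graph has no cycle, so every accepting path has bounded length and L is finite.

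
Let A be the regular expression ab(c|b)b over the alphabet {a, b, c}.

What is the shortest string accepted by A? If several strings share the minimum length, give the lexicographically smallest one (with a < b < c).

By inspection of the expression, no string of length less than 4 matches, and abbb is the lexicographically first match of length 4.

abbb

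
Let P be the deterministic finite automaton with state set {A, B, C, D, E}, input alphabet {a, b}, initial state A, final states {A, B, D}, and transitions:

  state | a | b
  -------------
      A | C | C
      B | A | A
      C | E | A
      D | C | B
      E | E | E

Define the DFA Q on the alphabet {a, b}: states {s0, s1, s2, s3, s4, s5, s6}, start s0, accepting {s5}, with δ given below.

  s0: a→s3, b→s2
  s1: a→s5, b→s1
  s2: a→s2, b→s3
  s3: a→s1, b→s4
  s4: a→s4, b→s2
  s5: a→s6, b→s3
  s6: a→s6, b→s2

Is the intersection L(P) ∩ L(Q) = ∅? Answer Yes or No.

Exploring the product automaton P × Q from the start pair (A, s0), following both machines on each input symbol, reaches 16 state pairs: (A, s0), (C, s3), (C, s2), (E, s1), (A, s4), (E, s2), (A, s3), (E, s5), (C, s4), (E, s3), (C, s1), (E, s6), (E, s4), (A, s2), (A, s1), (C, s5).
P accepts in {A, B, D} and Q accepts in {s5}; no reachable pair has both components accepting, so no string drives both machines to acceptance simultaneously and L(P) ∩ L(Q) = ∅.
So no string is accepted by both, and the intersection is empty.

Yes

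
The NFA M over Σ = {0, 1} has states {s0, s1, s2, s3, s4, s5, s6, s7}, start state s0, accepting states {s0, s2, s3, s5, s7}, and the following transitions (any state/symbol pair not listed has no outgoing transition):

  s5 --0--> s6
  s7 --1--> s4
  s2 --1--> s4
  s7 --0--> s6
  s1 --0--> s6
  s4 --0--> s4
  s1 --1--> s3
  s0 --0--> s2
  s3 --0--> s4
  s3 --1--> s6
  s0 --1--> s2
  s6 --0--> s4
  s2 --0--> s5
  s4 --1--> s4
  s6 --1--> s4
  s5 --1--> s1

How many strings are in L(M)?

7

The useful subgraph on states {s0, s1, s2, s3, s5} is acyclic, so L(M) is finite; the longest accepting path visits 5 useful states, giving maximum string length 4.
Counting accepting paths from s0 by length: 1 of length 0, 2 of length 1, 2 of length 2, 2 of length 4. Total 7.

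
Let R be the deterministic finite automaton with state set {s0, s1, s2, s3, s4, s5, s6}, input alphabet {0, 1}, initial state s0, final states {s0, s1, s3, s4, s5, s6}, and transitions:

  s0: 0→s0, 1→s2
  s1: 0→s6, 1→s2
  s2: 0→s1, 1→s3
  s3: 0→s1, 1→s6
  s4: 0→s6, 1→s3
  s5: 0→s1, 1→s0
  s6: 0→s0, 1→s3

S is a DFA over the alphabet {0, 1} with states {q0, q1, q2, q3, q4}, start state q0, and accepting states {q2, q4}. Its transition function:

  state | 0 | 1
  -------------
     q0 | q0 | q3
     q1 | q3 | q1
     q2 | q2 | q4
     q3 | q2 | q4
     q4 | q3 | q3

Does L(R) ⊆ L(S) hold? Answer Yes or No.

The empty string ε is in L(R) but not in L(S).
So L(R) ⊄ L(S).

No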